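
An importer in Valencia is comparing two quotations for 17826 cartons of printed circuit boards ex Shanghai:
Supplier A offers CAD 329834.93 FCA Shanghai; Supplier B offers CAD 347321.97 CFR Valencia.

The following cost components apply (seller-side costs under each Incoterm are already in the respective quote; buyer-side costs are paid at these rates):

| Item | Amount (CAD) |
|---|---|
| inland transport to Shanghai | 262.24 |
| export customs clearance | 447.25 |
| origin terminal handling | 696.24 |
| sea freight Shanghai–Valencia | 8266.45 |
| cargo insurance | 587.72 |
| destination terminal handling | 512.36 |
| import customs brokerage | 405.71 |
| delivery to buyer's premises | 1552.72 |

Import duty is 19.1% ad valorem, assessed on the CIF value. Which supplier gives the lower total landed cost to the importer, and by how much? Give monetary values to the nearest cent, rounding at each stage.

Supplier A is cheaper by CAD 10152.50

Supplier A (FCA):
CIF value = FCA price + origin terminal + freight + insurance = 329834.93 + 696.24 + 8266.45 + 587.72 = 339385.34
Import duty = 339385.34 × 19.1% = 64822.60
Buyer bears (A): 696.24 + 8266.45 + 587.72 + 512.36 + 405.71 + 1552.72 = 12021.20
Landed cost (A) = invoice 329834.93 + 12021.20 + duty 64822.60 = 406678.73
Supplier B (CFR):
CIF value = CFR price + insurance = 347321.97 + 587.72 = 347909.69
Import duty = 347909.69 × 19.1% = 66450.75
Buyer bears (B): 587.72 + 512.36 + 405.71 + 1552.72 = 3058.51
Landed cost (B) = invoice 347321.97 + 3058.51 + duty 66450.75 = 416831.23
Difference = |406678.73 − 416831.23| = 10152.50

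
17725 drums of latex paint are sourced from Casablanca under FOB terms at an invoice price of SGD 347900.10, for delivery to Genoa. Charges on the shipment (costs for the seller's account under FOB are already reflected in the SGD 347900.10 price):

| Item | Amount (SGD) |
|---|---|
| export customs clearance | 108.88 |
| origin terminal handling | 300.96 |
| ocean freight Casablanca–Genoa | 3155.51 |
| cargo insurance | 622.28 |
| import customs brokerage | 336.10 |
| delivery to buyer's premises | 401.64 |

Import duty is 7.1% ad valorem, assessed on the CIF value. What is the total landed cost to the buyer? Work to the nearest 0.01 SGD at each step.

Total landed cost: SGD 377384.76

FOB: the seller bears costs until goods are on board at the origin port; the buyer bears freight, insurance and all costs thereafter.
Already in the invoice (seller's account under FOB): export clearance, origin terminal — exclude.
CIF value = FOB price + freight + insurance = 347900.10 + 3155.51 + 622.28 = 351677.89
Import duty = 351677.89 × 7.1% = 24969.13
Buyer bears: freight 3155.51 + insurance 622.28 + brokerage 336.10 + delivery 401.64 + duty 24969.13 = 29484.66
Landed cost = invoice 347900.10 + 29484.66 = 377384.76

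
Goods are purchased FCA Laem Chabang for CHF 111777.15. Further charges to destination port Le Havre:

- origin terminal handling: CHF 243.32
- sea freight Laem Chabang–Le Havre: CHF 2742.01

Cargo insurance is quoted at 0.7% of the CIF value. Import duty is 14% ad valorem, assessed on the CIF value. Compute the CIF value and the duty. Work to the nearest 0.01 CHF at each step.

Let C be the CIF value. C = FCA price + pre-shipment costs + freight + 0.7% × C
C − 0.7% × C = 111777.15 + 243.32 + 2742.01
0.993 × C = 114762.48
C = 114762.48 / 0.993 = 115571.48
Insurance premium = 0.7% × 115571.48 = 809.00
Import duty = 115571.48 × 14% = 16180.01

CIF value: CHF 115571.48; import duty: CHF 16180.01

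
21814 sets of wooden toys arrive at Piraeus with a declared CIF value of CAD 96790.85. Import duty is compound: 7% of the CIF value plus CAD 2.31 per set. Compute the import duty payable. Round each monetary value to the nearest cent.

Import duty: CAD 57165.70

Ad valorem component: 96790.85 × 7% = 6775.36
Specific component: 21814 × 2.31 = 50390.34
Import duty = 6775.36 + 50390.34 = 57165.70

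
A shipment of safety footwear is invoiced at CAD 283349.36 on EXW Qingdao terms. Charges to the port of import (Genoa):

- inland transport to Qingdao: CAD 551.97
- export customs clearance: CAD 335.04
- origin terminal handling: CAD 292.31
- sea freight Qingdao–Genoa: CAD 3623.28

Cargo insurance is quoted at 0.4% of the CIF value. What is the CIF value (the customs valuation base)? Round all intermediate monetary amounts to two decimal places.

CIF value: CAD 289309.20

Let C be the CIF value. C = EXW price + pre-shipment costs + freight + 0.4% × C
C − 0.4% × C = 283349.36 + 551.97 + 335.04 + 292.31 + 3623.28
0.996 × C = 288151.96
C = 288151.96 / 0.996 = 289309.20
Insurance premium = 0.4% × 289309.20 = 1157.24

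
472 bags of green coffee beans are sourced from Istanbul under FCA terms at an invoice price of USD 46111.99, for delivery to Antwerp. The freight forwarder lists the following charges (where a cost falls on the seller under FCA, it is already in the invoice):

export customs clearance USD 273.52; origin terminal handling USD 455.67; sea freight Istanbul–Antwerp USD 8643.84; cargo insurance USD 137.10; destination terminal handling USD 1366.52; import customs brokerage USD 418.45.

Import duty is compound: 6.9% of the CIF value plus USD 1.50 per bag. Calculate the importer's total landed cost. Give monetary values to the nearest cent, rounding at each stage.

FCA: the seller delivers export-cleared goods to the carrier; the buyer bears costs from that point.
Already in the invoice (seller's account under FCA): export clearance — exclude.
CIF value = FCA price + origin terminal + freight + insurance = 46111.99 + 455.67 + 8643.84 + 137.10 = 55348.60
Ad valorem component: 55348.60 × 6.9% = 3819.05
Specific component: 472 × 1.50 = 708.00
Import duty = 3819.05 + 708.00 = 4527.05
Buyer bears: origin terminal 455.67 + freight 8643.84 + insurance 137.10 + destination terminal 1366.52 + brokerage 418.45 + duty 4527.05 = 15548.63
Landed cost = invoice 46111.99 + 15548.63 = 61660.62

Total landed cost: USD 61660.62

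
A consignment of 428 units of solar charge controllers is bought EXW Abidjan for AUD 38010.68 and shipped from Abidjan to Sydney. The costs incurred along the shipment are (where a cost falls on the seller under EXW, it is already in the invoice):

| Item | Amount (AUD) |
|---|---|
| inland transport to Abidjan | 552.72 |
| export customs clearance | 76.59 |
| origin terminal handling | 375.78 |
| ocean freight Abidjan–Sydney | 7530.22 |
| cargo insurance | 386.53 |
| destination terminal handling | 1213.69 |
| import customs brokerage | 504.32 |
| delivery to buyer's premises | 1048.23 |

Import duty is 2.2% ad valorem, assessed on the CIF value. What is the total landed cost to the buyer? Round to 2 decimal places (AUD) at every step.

Total landed cost: AUD 50731.28

EXW: the seller makes goods available at their premises; the buyer bears all onward costs.
CIF value = EXW price + inland to port + export clearance + origin terminal + freight + insurance = 38010.68 + 552.72 + 76.59 + 375.78 + 7530.22 + 386.53 = 46932.52
Import duty = 46932.52 × 2.2% = 1032.52
Buyer bears: inland to port 552.72 + export clearance 76.59 + origin terminal 375.78 + freight 7530.22 + insurance 386.53 + destination terminal 1213.69 + brokerage 504.32 + delivery 1048.23 + duty 1032.52 = 12720.60
Landed cost = invoice 38010.68 + 12720.60 = 50731.28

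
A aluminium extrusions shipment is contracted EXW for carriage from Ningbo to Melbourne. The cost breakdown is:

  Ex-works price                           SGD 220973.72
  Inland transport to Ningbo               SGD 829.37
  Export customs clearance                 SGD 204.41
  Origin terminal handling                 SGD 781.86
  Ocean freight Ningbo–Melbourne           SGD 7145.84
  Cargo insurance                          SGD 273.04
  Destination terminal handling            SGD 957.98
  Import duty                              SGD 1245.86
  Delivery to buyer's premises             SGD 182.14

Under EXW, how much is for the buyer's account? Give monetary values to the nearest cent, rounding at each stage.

Buyer's account: SGD 11620.50

EXW: the seller makes goods available at their premises; the buyer bears all onward costs.
Seller's account: goods 220973.72 = 220973.72
Buyer's account: inland to port 829.37 + export clearance 204.41 + origin terminal 781.86 + freight 7145.84 + insurance 273.04 + destination terminal 957.98 + duty 1245.86 + delivery 182.14 = 11620.50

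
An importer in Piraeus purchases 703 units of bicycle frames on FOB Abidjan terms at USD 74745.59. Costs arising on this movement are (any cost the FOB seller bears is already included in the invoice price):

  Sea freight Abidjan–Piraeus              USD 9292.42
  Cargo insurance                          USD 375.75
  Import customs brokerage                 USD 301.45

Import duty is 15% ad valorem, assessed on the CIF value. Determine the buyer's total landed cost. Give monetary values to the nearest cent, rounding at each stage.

FOB: the seller bears costs until goods are on board at the origin port; the buyer bears freight, insurance and all costs thereafter.
CIF value = FOB price + freight + insurance = 74745.59 + 9292.42 + 375.75 = 84413.76
Import duty = 84413.76 × 15% = 12662.06
Buyer bears: freight 9292.42 + insurance 375.75 + brokerage 301.45 + duty 12662.06 = 22631.68
Landed cost = invoice 74745.59 + 22631.68 = 97377.27

Total landed cost: USD 97377.27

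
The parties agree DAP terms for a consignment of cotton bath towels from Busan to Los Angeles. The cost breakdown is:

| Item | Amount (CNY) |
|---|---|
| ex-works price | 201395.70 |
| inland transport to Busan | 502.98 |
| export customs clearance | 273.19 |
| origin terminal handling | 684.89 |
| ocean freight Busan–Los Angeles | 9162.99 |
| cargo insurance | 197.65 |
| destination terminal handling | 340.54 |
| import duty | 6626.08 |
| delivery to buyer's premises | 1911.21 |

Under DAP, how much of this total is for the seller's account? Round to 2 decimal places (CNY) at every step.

Seller's account: CNY 214469.15

DAP: the seller bears all costs to the named destination except import duty and clearance.
Seller's account: goods 201395.70 + inland to port 502.98 + export clearance 273.19 + origin terminal 684.89 + freight 9162.99 + insurance 197.65 + destination terminal 340.54 + delivery 1911.21 = 214469.15
Buyer's account: duty 6626.08 = 6626.08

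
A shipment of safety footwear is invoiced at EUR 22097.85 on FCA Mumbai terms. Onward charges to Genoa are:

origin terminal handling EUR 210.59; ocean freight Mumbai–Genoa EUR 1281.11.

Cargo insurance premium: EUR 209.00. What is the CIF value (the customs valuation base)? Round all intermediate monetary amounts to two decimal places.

CIF = FCA price + pre-shipment costs + freight + insurance
CIF = 22097.85 + 210.59 + 1281.11 + 209.00 = 23798.55

CIF value: EUR 23798.55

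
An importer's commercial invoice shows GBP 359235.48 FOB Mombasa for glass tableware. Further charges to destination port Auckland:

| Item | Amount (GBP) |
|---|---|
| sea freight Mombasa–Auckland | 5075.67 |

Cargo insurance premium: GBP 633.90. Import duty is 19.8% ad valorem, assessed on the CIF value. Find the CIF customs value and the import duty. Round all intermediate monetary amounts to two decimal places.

CIF value: GBP 364945.05; import duty: GBP 72259.12

CIF = FOB price + freight + insurance
CIF = 359235.48 + 5075.67 + 633.90 = 364945.05
Import duty = 364945.05 × 19.8% = 72259.12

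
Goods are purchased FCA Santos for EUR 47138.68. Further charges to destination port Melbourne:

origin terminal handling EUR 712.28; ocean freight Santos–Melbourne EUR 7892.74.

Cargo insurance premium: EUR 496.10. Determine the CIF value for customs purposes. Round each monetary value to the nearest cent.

CIF value: EUR 56239.80

CIF = FCA price + pre-shipment costs + freight + insurance
CIF = 47138.68 + 712.28 + 7892.74 + 496.10 = 56239.80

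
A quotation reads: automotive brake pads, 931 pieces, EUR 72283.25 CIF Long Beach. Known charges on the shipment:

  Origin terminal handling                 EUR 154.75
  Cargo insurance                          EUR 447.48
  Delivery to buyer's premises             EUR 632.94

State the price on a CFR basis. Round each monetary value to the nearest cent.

Not relevant to the conversion: origin terminal — on the seller under both CIF and CFR; already in the CIF price and stays in the CFR price. delivery — on the buyer under both terms; not part of either seller's price.
From CIF to CFR, the seller no longer bears: insurance.
CFR price = 72283.25 − 447.48 = 71835.77

CFR price: EUR 71835.77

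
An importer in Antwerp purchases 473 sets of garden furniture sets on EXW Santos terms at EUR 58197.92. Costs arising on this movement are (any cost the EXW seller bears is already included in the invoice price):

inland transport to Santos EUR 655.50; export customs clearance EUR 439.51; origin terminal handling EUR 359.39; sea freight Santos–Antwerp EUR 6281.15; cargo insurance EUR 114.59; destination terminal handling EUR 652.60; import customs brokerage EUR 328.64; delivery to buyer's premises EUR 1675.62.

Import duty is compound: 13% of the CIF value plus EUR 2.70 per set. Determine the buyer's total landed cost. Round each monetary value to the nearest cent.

Total landed cost: EUR 78568.27

EXW: the seller makes goods available at their premises; the buyer bears all onward costs.
CIF value = EXW price + inland to port + export clearance + origin terminal + freight + insurance = 58197.92 + 655.50 + 439.51 + 359.39 + 6281.15 + 114.59 = 66048.06
Ad valorem component: 66048.06 × 13% = 8586.25
Specific component: 473 × 2.70 = 1277.10
Import duty = 8586.25 + 1277.10 = 9863.35
Buyer bears: inland to port 655.50 + export clearance 439.51 + origin terminal 359.39 + freight 6281.15 + insurance 114.59 + destination terminal 652.60 + brokerage 328.64 + delivery 1675.62 + duty 9863.35 = 20370.35
Landed cost = invoice 58197.92 + 20370.35 = 78568.27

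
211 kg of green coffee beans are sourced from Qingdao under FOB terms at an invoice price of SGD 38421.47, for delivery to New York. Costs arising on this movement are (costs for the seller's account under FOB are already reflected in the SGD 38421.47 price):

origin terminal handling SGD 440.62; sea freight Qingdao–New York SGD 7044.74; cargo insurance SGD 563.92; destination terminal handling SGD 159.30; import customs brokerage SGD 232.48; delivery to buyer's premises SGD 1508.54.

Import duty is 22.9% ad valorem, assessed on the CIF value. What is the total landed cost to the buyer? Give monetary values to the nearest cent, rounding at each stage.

Total landed cost: SGD 58471.35

FOB: the seller bears costs until goods are on board at the origin port; the buyer bears freight, insurance and all costs thereafter.
Already in the invoice (seller's account under FOB): origin terminal — exclude.
CIF value = FOB price + freight + insurance = 38421.47 + 7044.74 + 563.92 = 46030.13
Import duty = 46030.13 × 22.9% = 10540.90
Buyer bears: freight 7044.74 + insurance 563.92 + destination terminal 159.30 + brokerage 232.48 + delivery 1508.54 + duty 10540.90 = 20049.88
Landed cost = invoice 38421.47 + 20049.88 = 58471.35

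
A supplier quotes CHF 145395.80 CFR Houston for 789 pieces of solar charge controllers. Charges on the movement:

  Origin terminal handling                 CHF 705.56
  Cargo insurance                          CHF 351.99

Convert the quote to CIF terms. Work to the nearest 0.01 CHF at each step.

Not relevant to the conversion: origin terminal — on the seller under both CFR and CIF; already in the CFR price and stays in the CIF price.
From CFR to CIF, the seller additionally bears: insurance.
CIF price = 145395.80 + 351.99 = 145747.79

CIF price: CHF 145747.79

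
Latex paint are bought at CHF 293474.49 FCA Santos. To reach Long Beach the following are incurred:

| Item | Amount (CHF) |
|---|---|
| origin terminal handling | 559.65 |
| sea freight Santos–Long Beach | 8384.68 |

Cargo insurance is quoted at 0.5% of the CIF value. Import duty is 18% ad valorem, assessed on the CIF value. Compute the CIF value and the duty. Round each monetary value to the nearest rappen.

Let C be the CIF value. C = FCA price + pre-shipment costs + freight + 0.5% × C
C − 0.5% × C = 293474.49 + 559.65 + 8384.68
0.995 × C = 302418.82
C = 302418.82 / 0.995 = 303938.51
Insurance premium = 0.5% × 303938.51 = 1519.69
Import duty = 303938.51 × 18% = 54708.93

CIF value: CHF 303938.51; import duty: CHF 54708.93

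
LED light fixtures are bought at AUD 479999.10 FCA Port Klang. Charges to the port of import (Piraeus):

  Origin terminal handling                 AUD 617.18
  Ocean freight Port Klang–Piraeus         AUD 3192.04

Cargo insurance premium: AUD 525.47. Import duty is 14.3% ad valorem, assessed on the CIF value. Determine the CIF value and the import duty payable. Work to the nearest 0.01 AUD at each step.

CIF value: AUD 484333.79; import duty: AUD 69259.73

CIF = FCA price + pre-shipment costs + freight + insurance
CIF = 479999.10 + 617.18 + 3192.04 + 525.47 = 484333.79
Import duty = 484333.79 × 14.3% = 69259.73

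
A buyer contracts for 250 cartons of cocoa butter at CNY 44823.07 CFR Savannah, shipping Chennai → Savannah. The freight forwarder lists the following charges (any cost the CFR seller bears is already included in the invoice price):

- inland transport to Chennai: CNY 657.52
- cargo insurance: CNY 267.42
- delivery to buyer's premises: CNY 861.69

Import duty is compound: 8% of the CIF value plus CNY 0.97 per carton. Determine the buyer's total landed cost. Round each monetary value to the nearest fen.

Total landed cost: CNY 49801.92

CFR: the seller pays costs through ocean freight to the destination port, but not insurance.
Already in the invoice (seller's account under CFR): inland to port — exclude.
CIF value = CFR price + insurance = 44823.07 + 267.42 = 45090.49
Ad valorem component: 45090.49 × 8% = 3607.24
Specific component: 250 × 0.97 = 242.50
Import duty = 3607.24 + 242.50 = 3849.74
Buyer bears: insurance 267.42 + delivery 861.69 + duty 3849.74 = 4978.85
Landed cost = invoice 44823.07 + 4978.85 = 49801.92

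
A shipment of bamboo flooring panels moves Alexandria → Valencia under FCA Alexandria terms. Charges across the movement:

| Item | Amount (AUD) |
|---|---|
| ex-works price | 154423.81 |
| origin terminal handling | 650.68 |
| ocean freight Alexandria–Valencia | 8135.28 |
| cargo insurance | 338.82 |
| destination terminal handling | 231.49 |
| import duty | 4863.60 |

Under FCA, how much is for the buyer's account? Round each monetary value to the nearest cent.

FCA: the seller delivers export-cleared goods to the carrier; the buyer bears costs from that point.
Seller's account: goods 154423.81 = 154423.81
Buyer's account: origin terminal 650.68 + freight 8135.28 + insurance 338.82 + destination terminal 231.49 + duty 4863.60 = 14219.87

Buyer's account: AUD 14219.87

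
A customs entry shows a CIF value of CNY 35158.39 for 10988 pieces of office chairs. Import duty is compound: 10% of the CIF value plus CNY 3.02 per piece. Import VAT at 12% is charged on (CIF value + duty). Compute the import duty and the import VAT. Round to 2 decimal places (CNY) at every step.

Ad valorem component: 35158.39 × 10% = 3515.84
Specific component: 10988 × 3.02 = 33183.76
Import duty = 3515.84 + 33183.76 = 36699.60
VAT base = CIF + duty = 35158.39 + 36699.60 = 71857.99
Import VAT = 71857.99 × 12% = 8622.96

Import duty: CNY 36699.60; import VAT: CNY 8622.96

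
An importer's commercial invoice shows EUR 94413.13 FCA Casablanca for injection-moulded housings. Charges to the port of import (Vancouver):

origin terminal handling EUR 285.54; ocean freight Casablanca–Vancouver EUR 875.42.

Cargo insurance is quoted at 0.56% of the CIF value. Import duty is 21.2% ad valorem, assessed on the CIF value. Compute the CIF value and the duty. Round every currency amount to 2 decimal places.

Let C be the CIF value. C = FCA price + pre-shipment costs + freight + 0.56% × C
C − 0.56% × C = 94413.13 + 285.54 + 875.42
0.9944 × C = 95574.09
C = 95574.09 / 0.9944 = 96112.32
Insurance premium = 0.56% × 96112.32 = 538.23
Import duty = 96112.32 × 21.2% = 20375.81

CIF value: EUR 96112.32; import duty: EUR 20375.81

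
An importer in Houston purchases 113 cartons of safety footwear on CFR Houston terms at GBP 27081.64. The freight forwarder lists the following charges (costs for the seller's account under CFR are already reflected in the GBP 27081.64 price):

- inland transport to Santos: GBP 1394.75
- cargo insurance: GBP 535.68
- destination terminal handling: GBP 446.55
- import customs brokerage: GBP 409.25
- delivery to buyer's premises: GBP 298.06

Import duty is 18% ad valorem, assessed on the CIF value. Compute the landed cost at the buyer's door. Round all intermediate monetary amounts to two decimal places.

Total landed cost: GBP 33742.30

CFR: the seller pays costs through ocean freight to the destination port, but not insurance.
Already in the invoice (seller's account under CFR): inland to port — exclude.
CIF value = CFR price + insurance = 27081.64 + 535.68 = 27617.32
Import duty = 27617.32 × 18% = 4971.12
Buyer bears: insurance 535.68 + destination terminal 446.55 + brokerage 409.25 + delivery 298.06 + duty 4971.12 = 6660.66
Landed cost = invoice 27081.64 + 6660.66 = 33742.30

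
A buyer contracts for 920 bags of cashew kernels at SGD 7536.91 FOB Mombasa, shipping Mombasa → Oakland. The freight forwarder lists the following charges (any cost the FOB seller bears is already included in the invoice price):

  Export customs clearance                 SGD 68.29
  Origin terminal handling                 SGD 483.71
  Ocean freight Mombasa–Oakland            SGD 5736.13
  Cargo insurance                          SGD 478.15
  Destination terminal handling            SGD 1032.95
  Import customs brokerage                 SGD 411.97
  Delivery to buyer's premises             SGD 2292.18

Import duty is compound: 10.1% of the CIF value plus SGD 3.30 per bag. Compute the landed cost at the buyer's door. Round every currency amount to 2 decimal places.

FOB: the seller bears costs until goods are on board at the origin port; the buyer bears freight, insurance and all costs thereafter.
Already in the invoice (seller's account under FOB): export clearance, origin terminal — exclude.
CIF value = FOB price + freight + insurance = 7536.91 + 5736.13 + 478.15 = 13751.19
Ad valorem component: 13751.19 × 10.1% = 1388.87
Specific component: 920 × 3.30 = 3036.00
Import duty = 1388.87 + 3036.00 = 4424.87
Buyer bears: freight 5736.13 + insurance 478.15 + destination terminal 1032.95 + brokerage 411.97 + delivery 2292.18 + duty 4424.87 = 14376.25
Landed cost = invoice 7536.91 + 14376.25 = 21913.16

Total landed cost: SGD 21913.16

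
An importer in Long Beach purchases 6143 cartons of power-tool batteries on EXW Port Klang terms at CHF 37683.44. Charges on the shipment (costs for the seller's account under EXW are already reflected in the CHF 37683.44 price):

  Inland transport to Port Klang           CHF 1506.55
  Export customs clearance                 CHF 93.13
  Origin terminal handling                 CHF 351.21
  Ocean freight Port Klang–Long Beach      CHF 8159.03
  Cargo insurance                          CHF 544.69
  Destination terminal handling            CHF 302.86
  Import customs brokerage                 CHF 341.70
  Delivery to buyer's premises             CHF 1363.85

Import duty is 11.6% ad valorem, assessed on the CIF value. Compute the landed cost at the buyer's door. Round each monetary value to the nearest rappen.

EXW: the seller makes goods available at their premises; the buyer bears all onward costs.
CIF value = EXW price + inland to port + export clearance + origin terminal + freight + insurance = 37683.44 + 1506.55 + 93.13 + 351.21 + 8159.03 + 544.69 = 48338.05
Import duty = 48338.05 × 11.6% = 5607.21
Buyer bears: inland to port 1506.55 + export clearance 93.13 + origin terminal 351.21 + freight 8159.03 + insurance 544.69 + destination terminal 302.86 + brokerage 341.70 + delivery 1363.85 + duty 5607.21 = 18270.23
Landed cost = invoice 37683.44 + 18270.23 = 55953.67

Total landed cost: CHF 55953.67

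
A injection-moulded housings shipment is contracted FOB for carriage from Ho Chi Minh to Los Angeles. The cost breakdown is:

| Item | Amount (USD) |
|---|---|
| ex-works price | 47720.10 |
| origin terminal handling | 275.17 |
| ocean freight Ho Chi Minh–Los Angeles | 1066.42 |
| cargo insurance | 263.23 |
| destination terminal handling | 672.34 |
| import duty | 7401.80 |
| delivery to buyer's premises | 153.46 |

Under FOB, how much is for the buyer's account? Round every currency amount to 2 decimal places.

Buyer's account: USD 9557.25

FOB: the seller bears costs until goods are on board at the origin port; the buyer bears freight, insurance and all costs thereafter.
Seller's account: goods 47720.10 + origin terminal 275.17 = 47995.27
Buyer's account: freight 1066.42 + insurance 263.23 + destination terminal 672.34 + duty 7401.80 + delivery 153.46 = 9557.25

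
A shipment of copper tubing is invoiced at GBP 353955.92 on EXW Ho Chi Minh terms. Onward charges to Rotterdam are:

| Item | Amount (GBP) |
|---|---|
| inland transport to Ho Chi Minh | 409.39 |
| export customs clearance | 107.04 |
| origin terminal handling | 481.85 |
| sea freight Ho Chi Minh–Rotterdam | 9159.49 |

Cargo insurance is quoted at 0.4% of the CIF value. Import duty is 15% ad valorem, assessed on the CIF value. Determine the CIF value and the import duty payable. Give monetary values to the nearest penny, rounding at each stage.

CIF value: GBP 365575.99; import duty: GBP 54836.40

Let C be the CIF value. C = EXW price + pre-shipment costs + freight + 0.4% × C
C − 0.4% × C = 353955.92 + 409.39 + 107.04 + 481.85 + 9159.49
0.996 × C = 364113.69
C = 364113.69 / 0.996 = 365575.99
Insurance premium = 0.4% × 365575.99 = 1462.30
Import duty = 365575.99 × 15% = 54836.40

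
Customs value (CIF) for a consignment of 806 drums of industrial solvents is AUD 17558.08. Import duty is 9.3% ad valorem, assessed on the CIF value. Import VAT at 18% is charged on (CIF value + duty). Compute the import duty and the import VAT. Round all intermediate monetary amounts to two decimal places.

Import duty: AUD 1632.90; import VAT: AUD 3454.38

Import duty = 17558.08 × 9.3% = 1632.90
VAT base = CIF + duty = 17558.08 + 1632.90 = 19190.98
Import VAT = 19190.98 × 18% = 3454.38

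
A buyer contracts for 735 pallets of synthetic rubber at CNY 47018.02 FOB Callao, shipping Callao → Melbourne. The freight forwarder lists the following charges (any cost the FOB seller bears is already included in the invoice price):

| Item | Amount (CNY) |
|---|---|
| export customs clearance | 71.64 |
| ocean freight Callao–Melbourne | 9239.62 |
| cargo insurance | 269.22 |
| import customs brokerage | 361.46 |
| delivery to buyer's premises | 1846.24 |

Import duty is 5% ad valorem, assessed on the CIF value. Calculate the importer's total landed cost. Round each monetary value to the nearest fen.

Total landed cost: CNY 61560.90

FOB: the seller bears costs until goods are on board at the origin port; the buyer bears freight, insurance and all costs thereafter.
Already in the invoice (seller's account under FOB): export clearance — exclude.
CIF value = FOB price + freight + insurance = 47018.02 + 9239.62 + 269.22 = 56526.86
Import duty = 56526.86 × 5% = 2826.34
Buyer bears: freight 9239.62 + insurance 269.22 + brokerage 361.46 + delivery 1846.24 + duty 2826.34 = 14542.88
Landed cost = invoice 47018.02 + 14542.88 = 61560.90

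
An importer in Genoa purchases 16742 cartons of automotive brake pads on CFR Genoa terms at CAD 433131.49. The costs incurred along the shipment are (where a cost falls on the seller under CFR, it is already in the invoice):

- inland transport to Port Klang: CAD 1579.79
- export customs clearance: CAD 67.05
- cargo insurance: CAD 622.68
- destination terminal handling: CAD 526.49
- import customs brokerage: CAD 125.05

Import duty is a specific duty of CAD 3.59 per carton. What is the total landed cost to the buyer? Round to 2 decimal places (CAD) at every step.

Total landed cost: CAD 494509.49

CFR: the seller pays costs through ocean freight to the destination port, but not insurance.
Already in the invoice (seller's account under CFR): inland to port, export clearance — exclude.
CIF value = CFR price + insurance = 433131.49 + 622.68 = 433754.17
Import duty = 16742 × 3.59 = 60103.78
Buyer bears: insurance 622.68 + destination terminal 526.49 + brokerage 125.05 + duty 60103.78 = 61378.00
Landed cost = invoice 433131.49 + 61378.00 = 494509.49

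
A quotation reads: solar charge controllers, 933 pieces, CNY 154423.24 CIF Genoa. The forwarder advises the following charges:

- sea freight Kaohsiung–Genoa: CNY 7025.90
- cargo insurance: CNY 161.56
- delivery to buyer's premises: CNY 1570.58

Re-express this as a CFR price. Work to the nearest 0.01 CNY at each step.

Not relevant to the conversion: freight — on the seller under both CIF and CFR; already in the CIF price and stays in the CFR price. delivery — on the buyer under both terms; not part of either seller's price.
From CIF to CFR, the seller no longer bears: insurance.
CFR price = 154423.24 − 161.56 = 154261.68

CFR price: CNY 154261.68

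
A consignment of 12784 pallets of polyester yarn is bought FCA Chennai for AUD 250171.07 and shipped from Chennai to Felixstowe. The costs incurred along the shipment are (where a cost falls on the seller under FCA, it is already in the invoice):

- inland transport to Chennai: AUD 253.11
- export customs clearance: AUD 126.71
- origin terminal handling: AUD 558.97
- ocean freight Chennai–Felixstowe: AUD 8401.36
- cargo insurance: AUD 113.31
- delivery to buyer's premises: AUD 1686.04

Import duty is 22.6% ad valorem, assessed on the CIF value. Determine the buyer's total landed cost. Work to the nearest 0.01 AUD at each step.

Total landed cost: AUD 319520.05

FCA: the seller delivers export-cleared goods to the carrier; the buyer bears costs from that point.
Already in the invoice (seller's account under FCA): inland to port, export clearance — exclude.
CIF value = FCA price + origin terminal + freight + insurance = 250171.07 + 558.97 + 8401.36 + 113.31 = 259244.71
Import duty = 259244.71 × 22.6% = 58589.30
Buyer bears: origin terminal 558.97 + freight 8401.36 + insurance 113.31 + delivery 1686.04 + duty 58589.30 = 69348.98
Landed cost = invoice 250171.07 + 69348.98 = 319520.05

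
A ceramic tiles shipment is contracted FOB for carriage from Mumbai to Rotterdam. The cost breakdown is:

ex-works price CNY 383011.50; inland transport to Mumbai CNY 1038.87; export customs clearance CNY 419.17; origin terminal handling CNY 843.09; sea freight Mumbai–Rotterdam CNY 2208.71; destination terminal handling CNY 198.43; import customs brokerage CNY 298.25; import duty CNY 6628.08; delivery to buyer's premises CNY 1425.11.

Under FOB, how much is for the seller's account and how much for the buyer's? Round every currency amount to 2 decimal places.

FOB: the seller bears costs until goods are on board at the origin port; the buyer bears freight, insurance and all costs thereafter.
Seller's account: goods 383011.50 + inland to port 1038.87 + export clearance 419.17 + origin terminal 843.09 = 385312.63
Buyer's account: freight 2208.71 + destination terminal 198.43 + brokerage 298.25 + duty 6628.08 + delivery 1425.11 = 10758.58

Seller: CNY 385312.63; buyer: CNY 10758.58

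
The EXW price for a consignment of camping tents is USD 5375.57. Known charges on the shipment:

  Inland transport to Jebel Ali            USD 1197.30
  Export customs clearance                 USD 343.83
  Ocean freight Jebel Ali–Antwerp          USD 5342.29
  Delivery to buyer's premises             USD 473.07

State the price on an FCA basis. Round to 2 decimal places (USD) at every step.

Not relevant to the conversion: delivery, freight — on the buyer under both terms; not part of either seller's price.
From EXW to FCA, the seller additionally bears: inland to port, export clearance.
FCA price = 5375.57 + 1197.30 + 343.83 = 6916.70

FCA price: USD 6916.70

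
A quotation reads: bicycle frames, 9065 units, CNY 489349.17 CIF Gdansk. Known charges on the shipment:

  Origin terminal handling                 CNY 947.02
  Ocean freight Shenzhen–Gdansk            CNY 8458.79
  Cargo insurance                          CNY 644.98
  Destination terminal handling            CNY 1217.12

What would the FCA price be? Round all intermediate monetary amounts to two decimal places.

Not relevant to the conversion: destination terminal — on the buyer under both terms; not part of either seller's price.
From CIF to FCA, the seller no longer bears: origin terminal, freight, insurance.
FCA price = 489349.17 − 947.02 − 8458.79 − 644.98 = 479298.38

FCA price: CNY 479298.38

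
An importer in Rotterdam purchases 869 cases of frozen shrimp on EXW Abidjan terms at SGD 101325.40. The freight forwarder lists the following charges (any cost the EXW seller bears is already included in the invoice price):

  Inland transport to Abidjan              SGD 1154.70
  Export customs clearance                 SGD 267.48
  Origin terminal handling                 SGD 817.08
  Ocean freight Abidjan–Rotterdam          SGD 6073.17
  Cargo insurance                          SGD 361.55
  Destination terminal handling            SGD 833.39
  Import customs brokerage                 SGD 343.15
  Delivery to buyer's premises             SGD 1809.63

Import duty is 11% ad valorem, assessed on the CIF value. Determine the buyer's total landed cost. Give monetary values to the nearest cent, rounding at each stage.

EXW: the seller makes goods available at their premises; the buyer bears all onward costs.
CIF value = EXW price + inland to port + export clearance + origin terminal + freight + insurance = 101325.40 + 1154.70 + 267.48 + 817.08 + 6073.17 + 361.55 = 109999.38
Import duty = 109999.38 × 11% = 12099.93
Buyer bears: inland to port 1154.70 + export clearance 267.48 + origin terminal 817.08 + freight 6073.17 + insurance 361.55 + destination terminal 833.39 + brokerage 343.15 + delivery 1809.63 + duty 12099.93 = 23760.08
Landed cost = invoice 101325.40 + 23760.08 = 125085.48

Total landed cost: SGD 125085.48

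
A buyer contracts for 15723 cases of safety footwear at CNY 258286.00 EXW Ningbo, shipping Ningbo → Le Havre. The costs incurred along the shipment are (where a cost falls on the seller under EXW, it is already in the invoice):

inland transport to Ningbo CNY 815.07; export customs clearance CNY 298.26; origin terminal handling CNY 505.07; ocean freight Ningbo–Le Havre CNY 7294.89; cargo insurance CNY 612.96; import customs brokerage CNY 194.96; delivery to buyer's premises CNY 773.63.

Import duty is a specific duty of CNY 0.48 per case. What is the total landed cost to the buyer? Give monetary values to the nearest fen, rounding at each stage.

Total landed cost: CNY 276327.88

EXW: the seller makes goods available at their premises; the buyer bears all onward costs.
CIF value = EXW price + inland to port + export clearance + origin terminal + freight + insurance = 258286.00 + 815.07 + 298.26 + 505.07 + 7294.89 + 612.96 = 267812.25
Import duty = 15723 × 0.48 = 7547.04
Buyer bears: inland to port 815.07 + export clearance 298.26 + origin terminal 505.07 + freight 7294.89 + insurance 612.96 + brokerage 194.96 + delivery 773.63 + duty 7547.04 = 18041.88
Landed cost = invoice 258286.00 + 18041.88 = 276327.88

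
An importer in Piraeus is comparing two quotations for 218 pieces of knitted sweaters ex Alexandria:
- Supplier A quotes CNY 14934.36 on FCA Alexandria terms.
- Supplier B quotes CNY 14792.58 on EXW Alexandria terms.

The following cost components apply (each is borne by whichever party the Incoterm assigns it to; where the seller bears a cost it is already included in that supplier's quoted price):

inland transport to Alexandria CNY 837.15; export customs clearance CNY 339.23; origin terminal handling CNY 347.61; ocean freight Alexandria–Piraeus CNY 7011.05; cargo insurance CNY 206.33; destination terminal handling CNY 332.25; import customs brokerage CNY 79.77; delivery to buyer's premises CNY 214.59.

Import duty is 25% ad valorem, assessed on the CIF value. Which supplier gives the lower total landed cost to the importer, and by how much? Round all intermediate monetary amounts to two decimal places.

Supplier A is cheaper by CNY 1293.25

Supplier A (FCA):
CIF value = FCA price + origin terminal + freight + insurance = 14934.36 + 347.61 + 7011.05 + 206.33 = 22499.35
Import duty = 22499.35 × 25% = 5624.84
Buyer bears (A): 347.61 + 7011.05 + 206.33 + 332.25 + 79.77 + 214.59 = 8191.60
Landed cost (A) = invoice 14934.36 + 8191.60 + duty 5624.84 = 28750.80
Supplier B (EXW):
CIF value = EXW price + inland to port + export clearance + origin terminal + freight + insurance = 14792.58 + 837.15 + 339.23 + 347.61 + 7011.05 + 206.33 = 23533.95
Import duty = 23533.95 × 25% = 5883.49
Buyer bears (B): 837.15 + 339.23 + 347.61 + 7011.05 + 206.33 + 332.25 + 79.77 + 214.59 = 9367.98
Landed cost (B) = invoice 14792.58 + 9367.98 + duty 5883.49 = 30044.05
Difference = |28750.80 − 30044.05| = 1293.25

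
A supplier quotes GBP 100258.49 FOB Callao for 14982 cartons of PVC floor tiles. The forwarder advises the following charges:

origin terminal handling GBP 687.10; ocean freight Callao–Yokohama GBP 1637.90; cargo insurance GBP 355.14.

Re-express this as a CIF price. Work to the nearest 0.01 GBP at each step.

Not relevant to the conversion: origin terminal — on the seller under both FOB and CIF; already in the FOB price and stays in the CIF price.
From FOB to CIF, the seller additionally bears: freight, insurance.
CIF price = 100258.49 + 1637.90 + 355.14 = 102251.53

CIF price: GBP 102251.53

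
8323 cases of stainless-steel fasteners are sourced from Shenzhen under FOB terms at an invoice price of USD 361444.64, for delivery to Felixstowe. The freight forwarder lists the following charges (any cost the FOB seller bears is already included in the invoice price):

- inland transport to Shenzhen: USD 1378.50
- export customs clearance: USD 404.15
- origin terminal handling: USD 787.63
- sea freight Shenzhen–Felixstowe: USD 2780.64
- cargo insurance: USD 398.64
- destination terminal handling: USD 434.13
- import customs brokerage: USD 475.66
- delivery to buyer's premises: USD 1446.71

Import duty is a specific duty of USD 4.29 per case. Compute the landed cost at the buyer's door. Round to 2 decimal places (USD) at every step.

FOB: the seller bears costs until goods are on board at the origin port; the buyer bears freight, insurance and all costs thereafter.
Already in the invoice (seller's account under FOB): inland to port, export clearance, origin terminal — exclude.
CIF value = FOB price + freight + insurance = 361444.64 + 2780.64 + 398.64 = 364623.92
Import duty = 8323 × 4.29 = 35705.67
Buyer bears: freight 2780.64 + insurance 398.64 + destination terminal 434.13 + brokerage 475.66 + delivery 1446.71 + duty 35705.67 = 41241.45
Landed cost = invoice 361444.64 + 41241.45 = 402686.09

Total landed cost: USD 402686.09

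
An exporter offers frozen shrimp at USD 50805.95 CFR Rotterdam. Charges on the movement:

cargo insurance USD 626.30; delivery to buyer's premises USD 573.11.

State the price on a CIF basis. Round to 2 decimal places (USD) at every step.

CIF price: USD 51432.25

Not relevant to the conversion: delivery — on the buyer under both terms; not part of either seller's price.
From CFR to CIF, the seller additionally bears: insurance.
CIF price = 50805.95 + 626.30 = 51432.25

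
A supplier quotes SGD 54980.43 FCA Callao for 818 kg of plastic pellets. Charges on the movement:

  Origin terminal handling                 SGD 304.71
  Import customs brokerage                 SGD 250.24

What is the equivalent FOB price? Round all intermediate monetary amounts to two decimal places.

Not relevant to the conversion: brokerage — on the buyer under both terms; not part of either seller's price.
From FCA to FOB, the seller additionally bears: origin terminal.
FOB price = 54980.43 + 304.71 = 55285.14

FOB price: SGD 55285.14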